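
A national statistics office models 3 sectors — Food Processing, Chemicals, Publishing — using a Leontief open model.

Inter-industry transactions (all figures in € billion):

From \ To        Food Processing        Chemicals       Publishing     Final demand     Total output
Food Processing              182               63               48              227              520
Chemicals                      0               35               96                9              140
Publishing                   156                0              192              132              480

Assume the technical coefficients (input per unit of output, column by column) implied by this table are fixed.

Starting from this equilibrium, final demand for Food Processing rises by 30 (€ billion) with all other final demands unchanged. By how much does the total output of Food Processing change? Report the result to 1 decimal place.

Technical coefficients a_ij = z_ij / X_j:
  a_11 = 182/520 = 0.35, a_21 = 0/520 = 0.00, a_31 = 156/520 = 0.30
  a_12 = 63/140 = 0.45, a_22 = 35/140 = 0.25, a_32 = 0/140 = 0.00
  a_13 = 48/480 = 0.10, a_23 = 96/480 = 0.20, a_33 = 192/480 = 0.40
I − A =
  [   0.65    -0.45    -0.10]
  [   0.00     0.75    -0.20]
  [  -0.30     0.00     0.60]
Cofactors of I−A, C_ij = (−1)^(i+j)·(minor ij) (rows/columns in the sector order above):
  C_11 = (0.75)(0.60) − (-0.20)(0.00) = 0.4500
  C_12 = −[(0.00)(0.60) − (-0.20)(-0.30)] = 0.0600
  C_13 = (0.00)(0.00) − (0.75)(-0.30) = 0.2250
  C_21 = −[(-0.45)(0.60) − (-0.10)(0.00)] = 0.2700
  C_22 = (0.65)(0.60) − (-0.10)(-0.30) = 0.3600
  C_23 = −[(0.65)(0.00) − (-0.45)(-0.30)] = 0.1350
  C_31 = (-0.45)(-0.20) − (-0.10)(0.75) = 0.1650
  C_32 = −[(0.65)(-0.20) − (-0.10)(0.00)] = 0.1300
  C_33 = (0.65)(0.75) − (-0.45)(0.00) = 0.4875
det(I−A) = Σ_j (I−A)_1j·C_1j = (0.65)(0.4500) + (-0.45)(0.0600) + (-0.10)(0.2250) = 0.2430
adj(I−A) = Cᵀ =
  [ 0.4500   0.2700   0.1650]
  [ 0.0600   0.3600   0.1300]
  [ 0.2250   0.1350   0.4875]
(I − A)⁻¹ = adj(I−A) / det(I−A) ≈
  [   1.8519     1.1111     0.6790]
  [   0.2469     1.4815     0.5350]
  [   0.9259     0.5556     2.0062]
Δx = (I − A)⁻¹ Δd with Δd having +30 in the Food Processing component and 0 elsewhere.
So Δx_1 = L_11 · (+30), where L_11 = adj(I−A)_11 / det(I−A) = 0.4500 / 0.2430.
Δx_1 = 0.4500 × (+30) / 0.2430 = 13.50 / 0.2430 ≈ 55.6.

Δx_1 = 55.6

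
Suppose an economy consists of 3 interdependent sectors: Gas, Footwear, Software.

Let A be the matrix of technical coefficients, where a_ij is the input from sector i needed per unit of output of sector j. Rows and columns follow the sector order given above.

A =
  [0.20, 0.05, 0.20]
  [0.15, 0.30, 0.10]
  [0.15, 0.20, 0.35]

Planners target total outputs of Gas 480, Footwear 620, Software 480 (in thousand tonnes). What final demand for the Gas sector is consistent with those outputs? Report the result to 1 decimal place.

d_G = 257.0

I − A =
  [   0.80    -0.05    -0.20]
  [  -0.15     0.70    -0.10]
  [  -0.15    -0.20     0.65]
d = (I − A) x:
  d_G = (+0.80)·480 + (-0.05)·620 + (-0.20)·480 = 257.0
  d_F = (-0.15)·480 + (+0.70)·620 + (-0.10)·480 = 314.0
  d_S = (-0.15)·480 + (-0.20)·620 + (+0.65)·480 = 116.0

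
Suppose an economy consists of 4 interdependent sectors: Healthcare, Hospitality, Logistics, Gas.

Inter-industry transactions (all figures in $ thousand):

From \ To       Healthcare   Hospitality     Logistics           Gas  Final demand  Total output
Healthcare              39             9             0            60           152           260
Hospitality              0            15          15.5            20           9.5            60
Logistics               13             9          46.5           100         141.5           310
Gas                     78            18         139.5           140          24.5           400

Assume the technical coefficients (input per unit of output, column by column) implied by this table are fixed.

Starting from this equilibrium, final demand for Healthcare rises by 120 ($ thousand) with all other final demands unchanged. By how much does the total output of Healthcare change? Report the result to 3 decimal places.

Technical coefficients a_ij = z_ij / X_j:
  a_11 = 39/260 = 0.15, a_21 = 0/260 = 0.00, a_31 = 13/260 = 0.05, a_41 = 78/260 = 0.30
  a_12 = 9/60 = 0.15, a_22 = 15/60 = 0.25, a_32 = 9/60 = 0.15, a_42 = 18/60 = 0.30
  a_13 = 0/310 = 0.00, a_23 = 15.5/310 = 0.05, a_33 = 46.5/310 = 0.15, a_43 = 139.5/310 = 0.45
  a_14 = 60/400 = 0.15, a_24 = 20/400 = 0.05, a_34 = 100/400 = 0.25, a_44 = 140/400 = 0.35
I − A =
  [   0.85    -0.15     0.00    -0.15]
  [   0.00     0.75    -0.05    -0.05]
  [  -0.05    -0.15     0.85    -0.25]
  [  -0.30    -0.30    -0.45     0.65]
Compute the cofactors C_ij = (−1)^(i+j)·(3×3 minor ij) of I−A; the adjugate is their transpose:
adj(I−A) = Cᵀ =
  [ 0.305250   0.114375   0.061125   0.102750]
  [ 0.019250   0.332375   0.044500   0.047125]
  [ 0.082125   0.158250   0.365625   0.171750]
  [ 0.206625   0.315750   0.301875   0.535125]
det(I−A) = Σ_j (I−A)_1j·C_1j = (0.85)(0.305250) + (-0.15)(0.019250) + (0.00)(0.082125) + (-0.15)(0.206625) = 0.22558125
(I − A)⁻¹ = adj(I−A) / det(I−A) ≈
  [   1.3532     0.5070     0.2710     0.4555]
  [   0.0853     1.4734     0.1973     0.2089]
  [   0.3641     0.7015     1.6208     0.7614]
  [   0.9160     1.3997     1.3382     2.3722]
Δx = (I − A)⁻¹ Δd with Δd having +120 in the Healthcare component and 0 elsewhere.
So Δx_1 = L_11 · (+120), where L_11 = adj(I−A)_11 / det(I−A) = 0.305250 / 0.22558125.
Δx_1 = 0.305250 × (+120) / 0.22558125 = 36.63 / 0.22558125 ≈ 162.381.

Δx_1 = 162.381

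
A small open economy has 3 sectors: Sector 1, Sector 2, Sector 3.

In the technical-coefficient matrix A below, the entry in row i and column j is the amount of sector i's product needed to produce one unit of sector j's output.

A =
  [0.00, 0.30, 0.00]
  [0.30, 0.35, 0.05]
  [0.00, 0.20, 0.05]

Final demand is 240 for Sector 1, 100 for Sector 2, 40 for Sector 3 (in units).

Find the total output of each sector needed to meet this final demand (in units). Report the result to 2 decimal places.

x_1 = 335.06, x_2 = 316.86, x_3 = 108.81

I − A =
  [   1.00    -0.30     0.00]
  [  -0.30     0.65    -0.05]
  [   0.00    -0.20     0.95]
Cofactors of I−A, C_ij = (−1)^(i+j)·(minor ij) (rows/columns in the sector order above):
  C_11 = (0.65)(0.95) − (-0.05)(-0.20) = 0.6075
  C_12 = −[(-0.30)(0.95) − (-0.05)(0.00)] = 0.2850
  C_13 = (-0.30)(-0.20) − (0.65)(0.00) = 0.0600
  C_21 = −[(-0.30)(0.95) − (0.00)(-0.20)] = 0.2850
  C_22 = (1.00)(0.95) − (0.00)(0.00) = 0.9500
  C_23 = −[(1.00)(-0.20) − (-0.30)(0.00)] = 0.2000
  C_31 = (-0.30)(-0.05) − (0.00)(0.65) = 0.0150
  C_32 = −[(1.00)(-0.05) − (0.00)(-0.30)] = 0.0500
  C_33 = (1.00)(0.65) − (-0.30)(-0.30) = 0.5600
det(I−A) = Σ_j (I−A)_1j·C_1j = (1.00)(0.6075) + (-0.30)(0.2850) + (0.00)(0.0600) = 0.5220
adj(I−A) = Cᵀ =
  [ 0.6075   0.2850   0.0150]
  [ 0.2850   0.9500   0.0500]
  [ 0.0600   0.2000   0.5600]
(I − A)⁻¹ = adj(I−A) / det(I−A) ≈
  [   1.1638     0.5460     0.0287]
  [   0.5460     1.8199     0.0958]
  [   0.1149     0.3831     1.0728]
x = (I − A)⁻¹ d = adj(I−A)·d / det(I−A), with det(I−A) = 0.5220:
  x_1 = (0.6075·240 + 0.2850·100 + 0.0150·40) / 0.5220 = 174.90 / 0.5220 ≈ 335.06
  x_2 = (0.2850·240 + 0.9500·100 + 0.0500·40) / 0.5220 = 165.40 / 0.5220 ≈ 316.86
  x_3 = (0.0600·240 + 0.2000·100 + 0.5600·40) / 0.5220 = 56.80 / 0.5220 ≈ 108.81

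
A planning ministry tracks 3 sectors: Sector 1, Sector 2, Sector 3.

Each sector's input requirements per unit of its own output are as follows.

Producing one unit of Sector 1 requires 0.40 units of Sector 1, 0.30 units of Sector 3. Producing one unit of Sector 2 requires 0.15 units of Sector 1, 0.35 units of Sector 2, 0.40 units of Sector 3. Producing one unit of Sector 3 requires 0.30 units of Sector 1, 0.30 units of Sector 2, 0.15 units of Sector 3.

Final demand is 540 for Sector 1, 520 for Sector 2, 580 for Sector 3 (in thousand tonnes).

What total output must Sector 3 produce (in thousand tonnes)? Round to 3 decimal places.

x_3 = 2558.400

I − A =
  [   0.60    -0.15    -0.30]
  [   0.00     0.65    -0.30]
  [  -0.30    -0.40     0.85]
Cofactors of I−A, C_ij = (−1)^(i+j)·(minor ij) (rows/columns in the sector order above):
  C_11 = (0.65)(0.85) − (-0.30)(-0.40) = 0.4325
  C_12 = −[(0.00)(0.85) − (-0.30)(-0.30)] = 0.0900
  C_13 = (0.00)(-0.40) − (0.65)(-0.30) = 0.1950
  C_21 = −[(-0.15)(0.85) − (-0.30)(-0.40)] = 0.2475
  C_22 = (0.60)(0.85) − (-0.30)(-0.30) = 0.4200
  C_23 = −[(0.60)(-0.40) − (-0.15)(-0.30)] = 0.2850
  C_31 = (-0.15)(-0.30) − (-0.30)(0.65) = 0.2400
  C_32 = −[(0.60)(-0.30) − (-0.30)(0.00)] = 0.1800
  C_33 = (0.60)(0.65) − (-0.15)(0.00) = 0.3900
det(I−A) = Σ_j (I−A)_1j·C_1j = (0.60)(0.4325) + (-0.15)(0.0900) + (-0.30)(0.1950) = 0.1875
adj(I−A) = Cᵀ =
  [ 0.4325   0.2475   0.2400]
  [ 0.0900   0.4200   0.1800]
  [ 0.1950   0.2850   0.3900]
(I − A)⁻¹ = adj(I−A) / det(I−A) ≈
  [   2.3067     1.3200     1.2800]
  [   0.4800     2.2400     0.9600]
  [   1.0400     1.5200     2.0800]
x = (I − A)⁻¹ d = adj(I−A)·d / det(I−A), with det(I−A) = 0.1875:
  x_1 = (0.4325·540 + 0.2475·520 + 0.2400·580) / 0.1875 = 501.45 / 0.1875 = 2674.400
  x_2 = (0.0900·540 + 0.4200·520 + 0.1800·580) / 0.1875 = 371.40 / 0.1875 = 1980.800
  x_3 = (0.1950·540 + 0.2850·520 + 0.3900·580) / 0.1875 = 479.70 / 0.1875 = 2558.400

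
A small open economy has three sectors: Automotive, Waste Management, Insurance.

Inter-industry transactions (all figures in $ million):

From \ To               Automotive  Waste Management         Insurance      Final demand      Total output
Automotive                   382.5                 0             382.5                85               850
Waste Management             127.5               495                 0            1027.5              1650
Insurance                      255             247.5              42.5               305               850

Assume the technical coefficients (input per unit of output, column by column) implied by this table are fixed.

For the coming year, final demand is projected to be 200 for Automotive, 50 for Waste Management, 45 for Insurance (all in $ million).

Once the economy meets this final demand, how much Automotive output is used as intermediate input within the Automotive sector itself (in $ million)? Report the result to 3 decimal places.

z_11 = 259.445

Technical coefficients a_ij = z_ij / X_j:
  a_11 = 382.5/850 = 0.45, a_21 = 127.5/850 = 0.15, a_31 = 255/850 = 0.30
  a_12 = 0/1650 = 0.00, a_22 = 495/1650 = 0.30, a_32 = 247.5/1650 = 0.15
  a_13 = 382.5/850 = 0.45, a_23 = 0/850 = 0.00, a_33 = 42.5/850 = 0.05
I − A =
  [   0.55     0.00    -0.45]
  [  -0.15     0.70     0.00]
  [  -0.30    -0.15     0.95]
Cofactors of I−A, C_ij = (−1)^(i+j)·(minor ij) (rows/columns in the sector order above):
  C_11 = (0.70)(0.95) − (0.00)(-0.15) = 0.6650
  C_12 = −[(-0.15)(0.95) − (0.00)(-0.30)] = 0.1425
  C_13 = (-0.15)(-0.15) − (0.70)(-0.30) = 0.2325
  C_21 = −[(0.00)(0.95) − (-0.45)(-0.15)] = 0.0675
  C_22 = (0.55)(0.95) − (-0.45)(-0.30) = 0.3875
  C_23 = −[(0.55)(-0.15) − (0.00)(-0.30)] = 0.0825
  C_31 = (0.00)(0.00) − (-0.45)(0.70) = 0.3150
  C_32 = −[(0.55)(0.00) − (-0.45)(-0.15)] = 0.0675
  C_33 = (0.55)(0.70) − (0.00)(-0.15) = 0.3850
det(I−A) = Σ_j (I−A)_1j·C_1j = (0.55)(0.6650) + (0.00)(0.1425) + (-0.45)(0.2325) = 0.261125
adj(I−A) = Cᵀ =
  [ 0.6650   0.0675   0.3150]
  [ 0.1425   0.3875   0.0675]
  [ 0.2325   0.0825   0.3850]
(I − A)⁻¹ = adj(I−A) / det(I−A) ≈
  [   2.5467     0.2585     1.2063]
  [   0.5457     1.4840     0.2585]
  [   0.8904     0.3159     1.4744]
First solve x = (I − A)⁻¹ d = adj(I−A)·d / det(I−A); in particular x_1 = (0.6650·200 + 0.0675·50 + 0.3150·45) / 0.261125 = 150.55 / 0.261125 ≈ 576.54380.
Intermediate flow from 1 to 1: z_11 = a_11 · x_1 = 0.45 × 150.55 / 0.261125 = 67.7475 / 0.261125 ≈ 259.445.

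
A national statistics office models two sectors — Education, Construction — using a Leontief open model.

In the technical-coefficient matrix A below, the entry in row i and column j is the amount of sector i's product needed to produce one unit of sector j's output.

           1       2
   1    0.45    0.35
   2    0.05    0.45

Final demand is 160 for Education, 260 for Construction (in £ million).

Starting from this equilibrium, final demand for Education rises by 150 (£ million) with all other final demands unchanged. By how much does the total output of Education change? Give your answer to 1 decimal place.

I − A =
  [   0.55    -0.35]
  [  -0.05     0.55]
det(I−A) = (0.55)(0.55) − (-0.35)(-0.05) = 0.2850
adj(I−A) = [[0.55, 0.35], [0.05, 0.55]]
(I − A)⁻¹ = adj(I−A) / det(I−A) ≈
  [   1.9298     1.2281]
  [   0.1754     1.9298]
Δx = (I − A)⁻¹ Δd with Δd having +150 in the Education component and 0 elsewhere.
So Δx_1 = L_11 · (+150), where L_11 = adj(I−A)_11 / det(I−A) = 0.55 / 0.2850.
Δx_1 = 0.55 × (+150) / 0.2850 = 82.50 / 0.2850 ≈ 289.5.

Δx_1 = 289.5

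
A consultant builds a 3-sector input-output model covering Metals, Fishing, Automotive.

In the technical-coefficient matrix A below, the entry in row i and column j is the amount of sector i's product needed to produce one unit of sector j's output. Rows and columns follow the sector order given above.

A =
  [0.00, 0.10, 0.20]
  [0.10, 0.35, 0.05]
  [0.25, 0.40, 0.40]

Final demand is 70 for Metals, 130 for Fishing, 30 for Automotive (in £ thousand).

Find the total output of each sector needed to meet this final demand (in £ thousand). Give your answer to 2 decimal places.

I − A =
  [   1.00    -0.10    -0.20]
  [  -0.10     0.65    -0.05]
  [  -0.25    -0.40     0.60]
Cofactors of I−A, C_ij = (−1)^(i+j)·(minor ij) (rows/columns in the sector order above):
  C_11 = (0.65)(0.60) − (-0.05)(-0.40) = 0.3700
  C_12 = −[(-0.10)(0.60) − (-0.05)(-0.25)] = 0.0725
  C_13 = (-0.10)(-0.40) − (0.65)(-0.25) = 0.2025
  C_21 = −[(-0.10)(0.60) − (-0.20)(-0.40)] = 0.1400
  C_22 = (1.00)(0.60) − (-0.20)(-0.25) = 0.5500
  C_23 = −[(1.00)(-0.40) − (-0.10)(-0.25)] = 0.4250
  C_31 = (-0.10)(-0.05) − (-0.20)(0.65) = 0.1350
  C_32 = −[(1.00)(-0.05) − (-0.20)(-0.10)] = 0.0700
  C_33 = (1.00)(0.65) − (-0.10)(-0.10) = 0.6400
det(I−A) = Σ_j (I−A)_1j·C_1j = (1.00)(0.3700) + (-0.10)(0.0725) + (-0.20)(0.2025) = 0.32225
adj(I−A) = Cᵀ =
  [ 0.3700   0.1400   0.1350]
  [ 0.0725   0.5500   0.0700]
  [ 0.2025   0.4250   0.6400]
(I − A)⁻¹ = adj(I−A) / det(I−A) ≈
  [   1.1482     0.4344     0.4189]
  [   0.2250     1.7067     0.2172]
  [   0.6284     1.3189     1.9860]
x = (I − A)⁻¹ d = adj(I−A)·d / det(I−A), with det(I−A) = 0.32225:
  x_1 = (0.3700·70 + 0.1400·130 + 0.1350·30) / 0.32225 = 48.15 / 0.32225 ≈ 149.42
  x_2 = (0.0725·70 + 0.5500·130 + 0.0700·30) / 0.32225 = 78.675 / 0.32225 ≈ 244.14
  x_3 = (0.2025·70 + 0.4250·130 + 0.6400·30) / 0.32225 = 88.625 / 0.32225 ≈ 275.02

x_1 = 149.42, x_2 = 244.14, x_3 = 275.02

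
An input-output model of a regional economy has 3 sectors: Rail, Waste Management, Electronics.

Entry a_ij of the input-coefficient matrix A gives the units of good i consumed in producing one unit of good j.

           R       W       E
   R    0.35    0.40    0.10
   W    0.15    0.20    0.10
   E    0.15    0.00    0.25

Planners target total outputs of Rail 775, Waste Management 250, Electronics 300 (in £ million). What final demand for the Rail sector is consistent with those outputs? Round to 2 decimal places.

d_R = 373.75

I − A =
  [   0.65    -0.40    -0.10]
  [  -0.15     0.80    -0.10]
  [  -0.15     0.00     0.75]
d = (I − A) x:
  d_R = (+0.65)·775 + (-0.40)·250 + (-0.10)·300 = 373.75
  d_W = (-0.15)·775 + (+0.80)·250 + (-0.10)·300 = 53.75
  d_E = (-0.15)·775 + (+0.00)·250 + (+0.75)·300 = 108.75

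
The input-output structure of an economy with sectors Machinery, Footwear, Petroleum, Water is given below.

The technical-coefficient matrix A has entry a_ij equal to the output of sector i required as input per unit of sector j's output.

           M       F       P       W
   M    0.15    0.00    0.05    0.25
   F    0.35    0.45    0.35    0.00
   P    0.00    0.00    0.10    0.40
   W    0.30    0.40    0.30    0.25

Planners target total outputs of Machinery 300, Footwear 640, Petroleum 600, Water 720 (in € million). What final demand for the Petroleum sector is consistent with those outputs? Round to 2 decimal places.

d_P = 252.00

I − A =
  [   0.85     0.00    -0.05    -0.25]
  [  -0.35     0.55    -0.35     0.00]
  [   0.00     0.00     0.90    -0.40]
  [  -0.30    -0.40    -0.30     0.75]
d = (I − A) x:
  d_M = (+0.85)·300 + (+0.00)·640 + (-0.05)·600 + (-0.25)·720 = 45.00
  d_F = (-0.35)·300 + (+0.55)·640 + (-0.35)·600 + (+0.00)·720 = 37.00
  d_P = (+0.00)·300 + (+0.00)·640 + (+0.90)·600 + (-0.40)·720 = 252.00
  d_W = (-0.30)·300 + (-0.40)·640 + (-0.30)·600 + (+0.75)·720 = 14.00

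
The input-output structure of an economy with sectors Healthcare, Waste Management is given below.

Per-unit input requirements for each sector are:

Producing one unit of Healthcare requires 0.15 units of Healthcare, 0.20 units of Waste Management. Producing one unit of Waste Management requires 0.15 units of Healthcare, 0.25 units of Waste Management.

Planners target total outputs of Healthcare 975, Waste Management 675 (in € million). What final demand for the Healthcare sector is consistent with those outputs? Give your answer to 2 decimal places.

d_1 = 727.50

I − A =
  [   0.85    -0.15]
  [  -0.20     0.75]
d = (I − A) x:
  d_1 = (+0.85)·975 + (-0.15)·675 = 727.50
  d_2 = (-0.20)·975 + (+0.75)·675 = 311.25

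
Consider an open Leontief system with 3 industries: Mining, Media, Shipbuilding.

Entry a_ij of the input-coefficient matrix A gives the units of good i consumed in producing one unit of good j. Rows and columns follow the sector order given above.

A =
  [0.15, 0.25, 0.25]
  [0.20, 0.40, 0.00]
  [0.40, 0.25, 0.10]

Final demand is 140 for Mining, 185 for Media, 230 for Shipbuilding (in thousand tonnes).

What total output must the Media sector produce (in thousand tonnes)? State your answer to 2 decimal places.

I − A =
  [   0.85    -0.25    -0.25]
  [  -0.20     0.60     0.00]
  [  -0.40    -0.25     0.90]
Cofactors of I−A, C_ij = (−1)^(i+j)·(minor ij) (rows/columns in the sector order above):
  C_11 = (0.60)(0.90) − (0.00)(-0.25) = 0.5400
  C_12 = −[(-0.20)(0.90) − (0.00)(-0.40)] = 0.1800
  C_13 = (-0.20)(-0.25) − (0.60)(-0.40) = 0.2900
  C_21 = −[(-0.25)(0.90) − (-0.25)(-0.25)] = 0.2875
  C_22 = (0.85)(0.90) − (-0.25)(-0.40) = 0.6650
  C_23 = −[(0.85)(-0.25) − (-0.25)(-0.40)] = 0.3125
  C_31 = (-0.25)(0.00) − (-0.25)(0.60) = 0.1500
  C_32 = −[(0.85)(0.00) − (-0.25)(-0.20)] = 0.0500
  C_33 = (0.85)(0.60) − (-0.25)(-0.20) = 0.4600
det(I−A) = Σ_j (I−A)_1j·C_1j = (0.85)(0.5400) + (-0.25)(0.1800) + (-0.25)(0.2900) = 0.3415
adj(I−A) = Cᵀ =
  [ 0.5400   0.2875   0.1500]
  [ 0.1800   0.6650   0.0500]
  [ 0.2900   0.3125   0.4600]
(I − A)⁻¹ = adj(I−A) / det(I−A) ≈
  [   1.5813     0.8419     0.4392]
  [   0.5271     1.9473     0.1464]
  [   0.8492     0.9151     1.3470]
x = (I − A)⁻¹ d = adj(I−A)·d / det(I−A), with det(I−A) = 0.3415:
  x_1 = (0.5400·140 + 0.2875·185 + 0.1500·230) / 0.3415 = 163.2875 / 0.3415 ≈ 478.15
  x_2 = (0.1800·140 + 0.6650·185 + 0.0500·230) / 0.3415 = 159.725 / 0.3415 ≈ 467.72
  x_3 = (0.2900·140 + 0.3125·185 + 0.4600·230) / 0.3415 = 204.2125 / 0.3415 ≈ 597.99

x_2 = 467.72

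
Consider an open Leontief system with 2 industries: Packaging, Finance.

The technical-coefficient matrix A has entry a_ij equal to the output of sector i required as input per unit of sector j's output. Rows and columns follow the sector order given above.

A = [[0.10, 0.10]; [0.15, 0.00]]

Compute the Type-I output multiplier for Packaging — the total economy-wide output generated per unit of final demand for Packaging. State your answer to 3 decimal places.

I − A =
  [   0.90    -0.10]
  [  -0.15     1.00]
det(I−A) = (0.90)(1.00) − (-0.10)(-0.15) = 0.8850
adj(I−A) = [[1.00, 0.10], [0.15, 0.90]]
(I − A)⁻¹ = adj(I−A) / det(I−A) ≈
  [   1.1299     0.1130]
  [   0.1695     1.0169]
The output multiplier for sector j is the column-j sum of the Leontief inverse (I − A)⁻¹ = adj(I−A) / det(I−A).
Column P of adj(I−A): (1.00, 0.15); det(I−A) = 0.8850.
m_P = (1.00 + 0.15) / 0.8850 = 1.15 / 0.8850 ≈ 1.299.

m_P = 1.299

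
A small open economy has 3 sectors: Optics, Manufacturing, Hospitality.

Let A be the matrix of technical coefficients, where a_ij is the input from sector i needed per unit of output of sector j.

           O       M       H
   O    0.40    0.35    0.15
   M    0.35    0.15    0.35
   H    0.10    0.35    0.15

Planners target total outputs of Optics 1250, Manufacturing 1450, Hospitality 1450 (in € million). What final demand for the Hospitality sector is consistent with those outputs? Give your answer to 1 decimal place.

d_H = 600.0

I − A =
  [   0.60    -0.35    -0.15]
  [  -0.35     0.85    -0.35]
  [  -0.10    -0.35     0.85]
d = (I − A) x:
  d_O = (+0.60)·1250 + (-0.35)·1450 + (-0.15)·1450 = 25.0
  d_M = (-0.35)·1250 + (+0.85)·1450 + (-0.35)·1450 = 287.5
  d_H = (-0.10)·1250 + (-0.35)·1450 + (+0.85)·1450 = 600.0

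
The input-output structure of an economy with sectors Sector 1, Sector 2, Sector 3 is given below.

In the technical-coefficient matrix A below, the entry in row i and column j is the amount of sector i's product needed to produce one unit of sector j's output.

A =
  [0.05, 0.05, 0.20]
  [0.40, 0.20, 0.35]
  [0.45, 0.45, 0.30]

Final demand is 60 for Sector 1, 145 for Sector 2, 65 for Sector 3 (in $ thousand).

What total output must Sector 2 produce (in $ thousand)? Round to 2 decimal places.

x_2 = 540.35

I − A =
  [   0.95    -0.05    -0.20]
  [  -0.40     0.80    -0.35]
  [  -0.45    -0.45     0.70]
Cofactors of I−A, C_ij = (−1)^(i+j)·(minor ij) (rows/columns in the sector order above):
  C_11 = (0.80)(0.70) − (-0.35)(-0.45) = 0.4025
  C_12 = −[(-0.40)(0.70) − (-0.35)(-0.45)] = 0.4375
  C_13 = (-0.40)(-0.45) − (0.80)(-0.45) = 0.5400
  C_21 = −[(-0.05)(0.70) − (-0.20)(-0.45)] = 0.1250
  C_22 = (0.95)(0.70) − (-0.20)(-0.45) = 0.5750
  C_23 = −[(0.95)(-0.45) − (-0.05)(-0.45)] = 0.4500
  C_31 = (-0.05)(-0.35) − (-0.20)(0.80) = 0.1775
  C_32 = −[(0.95)(-0.35) − (-0.20)(-0.40)] = 0.4125
  C_33 = (0.95)(0.80) − (-0.05)(-0.40) = 0.7400
det(I−A) = Σ_j (I−A)_1j·C_1j = (0.95)(0.4025) + (-0.05)(0.4375) + (-0.20)(0.5400) = 0.2525
adj(I−A) = Cᵀ =
  [ 0.4025   0.1250   0.1775]
  [ 0.4375   0.5750   0.4125]
  [ 0.5400   0.4500   0.7400]
(I − A)⁻¹ = adj(I−A) / det(I−A) ≈
  [   1.5941     0.4950     0.7030]
  [   1.7327     2.2772     1.6337]
  [   2.1386     1.7822     2.9307]
x = (I − A)⁻¹ d = adj(I−A)·d / det(I−A), with det(I−A) = 0.2525:
  x_1 = (0.4025·60 + 0.1250·145 + 0.1775·65) / 0.2525 = 53.8125 / 0.2525 ≈ 213.12
  x_2 = (0.4375·60 + 0.5750·145 + 0.4125·65) / 0.2525 = 136.4375 / 0.2525 ≈ 540.35
  x_3 = (0.5400·60 + 0.4500·145 + 0.7400·65) / 0.2525 = 145.75 / 0.2525 ≈ 577.23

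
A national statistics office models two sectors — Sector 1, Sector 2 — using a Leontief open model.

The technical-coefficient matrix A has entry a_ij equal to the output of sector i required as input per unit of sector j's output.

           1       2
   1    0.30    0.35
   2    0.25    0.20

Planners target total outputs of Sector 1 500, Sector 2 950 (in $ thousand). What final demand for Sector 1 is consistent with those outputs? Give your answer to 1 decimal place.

d_1 = 17.5

I − A =
  [   0.70    -0.35]
  [  -0.25     0.80]
d = (I − A) x:
  d_1 = (+0.70)·500 + (-0.35)·950 = 17.5
  d_2 = (-0.25)·500 + (+0.80)·950 = 635.0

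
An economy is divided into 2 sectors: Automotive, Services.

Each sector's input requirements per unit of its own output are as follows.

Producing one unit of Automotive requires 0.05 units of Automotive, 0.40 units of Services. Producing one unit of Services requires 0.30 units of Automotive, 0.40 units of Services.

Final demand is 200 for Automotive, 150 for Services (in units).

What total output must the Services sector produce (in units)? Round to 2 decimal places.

I − A =
  [   0.95    -0.30]
  [  -0.40     0.60]
det(I−A) = (0.95)(0.60) − (-0.30)(-0.40) = 0.4500
adj(I−A) = [[0.60, 0.30], [0.40, 0.95]]
(I − A)⁻¹ = adj(I−A) / det(I−A) ≈
  [   1.3333     0.6667]
  [   0.8889     2.1111]
x = (I − A)⁻¹ d = adj(I−A)·d / det(I−A), with det(I−A) = 0.4500:
  x_1 = (0.60·200 + 0.30·150) / 0.4500 = 165.00 / 0.4500 ≈ 366.67
  x_2 = (0.40·200 + 0.95·150) / 0.4500 = 222.50 / 0.4500 ≈ 494.44

x_2 = 494.44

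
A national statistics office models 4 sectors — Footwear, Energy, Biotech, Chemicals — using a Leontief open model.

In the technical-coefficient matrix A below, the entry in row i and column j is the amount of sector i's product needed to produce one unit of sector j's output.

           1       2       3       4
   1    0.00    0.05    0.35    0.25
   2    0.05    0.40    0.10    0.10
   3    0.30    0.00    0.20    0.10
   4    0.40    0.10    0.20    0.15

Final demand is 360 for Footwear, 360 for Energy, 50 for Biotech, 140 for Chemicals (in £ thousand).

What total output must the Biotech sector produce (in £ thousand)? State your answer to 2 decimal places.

I − A =
  [   1.00    -0.05    -0.35    -0.25]
  [  -0.05     0.60    -0.10    -0.10]
  [  -0.30     0.00     0.80    -0.10]
  [  -0.40    -0.10    -0.20     0.85]
Compute the cofactors C_ij = (−1)^(i+j)·(3×3 minor ij) of I−A; the adjugate is their transpose:
adj(I−A) = Cᵀ =
  [ 0.387000   0.056500   0.212750   0.145500]
  [ 0.100500   0.461750   0.126375   0.098750]
  [ 0.174500   0.032250   0.434625   0.106250]
  [ 0.235000   0.088500   0.217250   0.413500]
det(I−A) = Σ_j (I−A)_1j·C_1j = (1.00)(0.387000) + (-0.05)(0.100500) + (-0.35)(0.174500) + (-0.25)(0.235000) = 0.26215
(I − A)⁻¹ = adj(I−A) / det(I−A) ≈
  [   1.4763     0.2155     0.8116     0.5550]
  [   0.3834     1.7614     0.4821     0.3767]
  [   0.6656     0.1230     1.6579     0.4053]
  [   0.8964     0.3376     0.8287     1.5773]
x = (I − A)⁻¹ d = adj(I−A)·d / det(I−A), with det(I−A) = 0.26215:
  x_1 = (0.387000·360 + 0.056500·360 + 0.212750·50 + 0.145500·140) / 0.26215 = 190.6675 / 0.26215 ≈ 727.32
  x_2 = (0.100500·360 + 0.461750·360 + 0.126375·50 + 0.098750·140) / 0.26215 = 222.55375 / 0.26215 ≈ 848.96
  x_3 = (0.174500·360 + 0.032250·360 + 0.434625·50 + 0.106250·140) / 0.26215 = 111.03625 / 0.26215 ≈ 423.56
  x_4 = (0.235000·360 + 0.088500·360 + 0.217250·50 + 0.413500·140) / 0.26215 = 185.2125 / 0.26215 ≈ 706.51

x_3 = 423.56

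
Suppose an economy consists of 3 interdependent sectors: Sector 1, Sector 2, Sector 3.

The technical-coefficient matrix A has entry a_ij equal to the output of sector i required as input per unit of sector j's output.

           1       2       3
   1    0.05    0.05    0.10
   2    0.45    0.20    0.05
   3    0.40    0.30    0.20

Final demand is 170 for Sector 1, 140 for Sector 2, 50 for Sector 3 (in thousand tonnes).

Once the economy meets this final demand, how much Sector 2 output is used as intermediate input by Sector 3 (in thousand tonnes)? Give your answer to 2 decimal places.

z_23 = 14.83

I − A =
  [   0.95    -0.05    -0.10]
  [  -0.45     0.80    -0.05]
  [  -0.40    -0.30     0.80]
Cofactors of I−A, C_ij = (−1)^(i+j)·(minor ij) (rows/columns in the sector order above):
  C_11 = (0.80)(0.80) − (-0.05)(-0.30) = 0.6250
  C_12 = −[(-0.45)(0.80) − (-0.05)(-0.40)] = 0.3800
  C_13 = (-0.45)(-0.30) − (0.80)(-0.40) = 0.4550
  C_21 = −[(-0.05)(0.80) − (-0.10)(-0.30)] = 0.0700
  C_22 = (0.95)(0.80) − (-0.10)(-0.40) = 0.7200
  C_23 = −[(0.95)(-0.30) − (-0.05)(-0.40)] = 0.3050
  C_31 = (-0.05)(-0.05) − (-0.10)(0.80) = 0.0825
  C_32 = −[(0.95)(-0.05) − (-0.10)(-0.45)] = 0.0925
  C_33 = (0.95)(0.80) − (-0.05)(-0.45) = 0.7375
det(I−A) = Σ_j (I−A)_1j·C_1j = (0.95)(0.6250) + (-0.05)(0.3800) + (-0.10)(0.4550) = 0.52925
adj(I−A) = Cᵀ =
  [ 0.6250   0.0700   0.0825]
  [ 0.3800   0.7200   0.0925]
  [ 0.4550   0.3050   0.7375]
(I − A)⁻¹ = adj(I−A) / det(I−A) ≈
  [   1.1809     0.1323     0.1559]
  [   0.7180     1.3604     0.1748]
  [   0.8597     0.5763     1.3935]
First solve x = (I − A)⁻¹ d = adj(I−A)·d / det(I−A); in particular x_3 = (0.4550·170 + 0.3050·140 + 0.7375·50) / 0.52925 = 156.925 / 0.52925 ≈ 296.5045.
Intermediate flow from 2 to 3: z_23 = a_23 · x_3 = 0.05 × 156.925 / 0.52925 = 7.84625 / 0.52925 ≈ 14.83.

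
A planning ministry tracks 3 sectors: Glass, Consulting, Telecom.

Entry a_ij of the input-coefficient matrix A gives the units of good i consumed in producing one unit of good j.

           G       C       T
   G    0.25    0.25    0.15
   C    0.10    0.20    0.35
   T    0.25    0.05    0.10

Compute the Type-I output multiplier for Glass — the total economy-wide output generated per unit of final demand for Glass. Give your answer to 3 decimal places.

I − A =
  [   0.75    -0.25    -0.15]
  [  -0.10     0.80    -0.35]
  [  -0.25    -0.05     0.90]
Cofactors of I−A, C_ij = (−1)^(i+j)·(minor ij) (rows/columns in the sector order above):
  C_11 = (0.80)(0.90) − (-0.35)(-0.05) = 0.7025
  C_12 = −[(-0.10)(0.90) − (-0.35)(-0.25)] = 0.1775
  C_13 = (-0.10)(-0.05) − (0.80)(-0.25) = 0.2050
  C_21 = −[(-0.25)(0.90) − (-0.15)(-0.05)] = 0.2325
  C_22 = (0.75)(0.90) − (-0.15)(-0.25) = 0.6375
  C_23 = −[(0.75)(-0.05) − (-0.25)(-0.25)] = 0.1000
  C_31 = (-0.25)(-0.35) − (-0.15)(0.80) = 0.2075
  C_32 = −[(0.75)(-0.35) − (-0.15)(-0.10)] = 0.2775
  C_33 = (0.75)(0.80) − (-0.25)(-0.10) = 0.5750
det(I−A) = Σ_j (I−A)_1j·C_1j = (0.75)(0.7025) + (-0.25)(0.1775) + (-0.15)(0.2050) = 0.45175
adj(I−A) = Cᵀ =
  [ 0.7025   0.2325   0.2075]
  [ 0.1775   0.6375   0.2775]
  [ 0.2050   0.1000   0.5750]
(I − A)⁻¹ = adj(I−A) / det(I−A) ≈
  [   1.5551     0.5147     0.4593]
  [   0.3929     1.4112     0.6143]
  [   0.4538     0.2214     1.2728]
The output multiplier for sector j is the column-j sum of the Leontief inverse (I − A)⁻¹ = adj(I−A) / det(I−A).
Column G of adj(I−A): (0.7025, 0.1775, 0.2050); det(I−A) = 0.45175.
m_G = (0.7025 + 0.1775 + 0.2050) / 0.45175 = 1.085 / 0.45175 ≈ 2.402.

m_G = 2.402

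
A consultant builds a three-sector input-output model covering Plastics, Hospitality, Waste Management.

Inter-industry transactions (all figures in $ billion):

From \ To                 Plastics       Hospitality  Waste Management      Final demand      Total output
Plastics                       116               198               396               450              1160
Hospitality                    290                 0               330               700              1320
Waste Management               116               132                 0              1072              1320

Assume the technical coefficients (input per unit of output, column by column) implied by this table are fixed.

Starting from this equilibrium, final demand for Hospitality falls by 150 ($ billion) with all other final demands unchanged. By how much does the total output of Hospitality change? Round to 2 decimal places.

Δx_H = -163.38

Technical coefficients a_ij = z_ij / X_j:
  a_PP = 116/1160 = 0.10, a_HP = 290/1160 = 0.25, a_WP = 116/1160 = 0.10
  a_PH = 198/1320 = 0.15, a_HH = 0/1320 = 0.00, a_WH = 132/1320 = 0.10
  a_PW = 396/1320 = 0.30, a_HW = 330/1320 = 0.25, a_WW = 0/1320 = 0.00
I − A =
  [   0.90    -0.15    -0.30]
  [  -0.25     1.00    -0.25]
  [  -0.10    -0.10     1.00]
Cofactors of I−A, C_ij = (−1)^(i+j)·(minor ij) (rows/columns in the sector order above):
  C_11 = (1.00)(1.00) − (-0.25)(-0.10) = 0.9750
  C_12 = −[(-0.25)(1.00) − (-0.25)(-0.10)] = 0.2750
  C_13 = (-0.25)(-0.10) − (1.00)(-0.10) = 0.1250
  C_21 = −[(-0.15)(1.00) − (-0.30)(-0.10)] = 0.1800
  C_22 = (0.90)(1.00) − (-0.30)(-0.10) = 0.8700
  C_23 = −[(0.90)(-0.10) − (-0.15)(-0.10)] = 0.1050
  C_31 = (-0.15)(-0.25) − (-0.30)(1.00) = 0.3375
  C_32 = −[(0.90)(-0.25) − (-0.30)(-0.25)] = 0.3000
  C_33 = (0.90)(1.00) − (-0.15)(-0.25) = 0.8625
det(I−A) = Σ_j (I−A)_1j·C_1j = (0.90)(0.9750) + (-0.15)(0.2750) + (-0.30)(0.1250) = 0.79875
adj(I−A) = Cᵀ =
  [ 0.9750   0.1800   0.3375]
  [ 0.2750   0.8700   0.3000]
  [ 0.1250   0.1050   0.8625]
(I − A)⁻¹ = adj(I−A) / det(I−A) ≈
  [   1.2207     0.2254     0.4225]
  [   0.3443     1.0892     0.3756]
  [   0.1565     0.1315     1.0798]
Δx = (I − A)⁻¹ Δd with Δd having -150 in the Hospitality component and 0 elsewhere.
So Δx_H = L_HH · (-150), where L_HH = adj(I−A)_HH / det(I−A) = 0.8700 / 0.79875.
Δx_H = 0.8700 × (-150) / 0.79875 = -130.50 / 0.79875 ≈ -163.38.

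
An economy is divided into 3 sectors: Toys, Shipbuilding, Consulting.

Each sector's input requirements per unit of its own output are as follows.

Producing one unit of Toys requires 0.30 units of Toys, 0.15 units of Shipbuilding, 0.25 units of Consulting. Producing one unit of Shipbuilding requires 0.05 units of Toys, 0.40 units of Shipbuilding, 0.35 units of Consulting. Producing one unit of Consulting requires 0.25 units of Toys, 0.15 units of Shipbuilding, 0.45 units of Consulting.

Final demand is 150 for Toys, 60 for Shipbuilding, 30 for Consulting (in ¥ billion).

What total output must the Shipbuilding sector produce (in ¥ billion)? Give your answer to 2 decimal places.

x_S = 302.45

I − A =
  [   0.70    -0.05    -0.25]
  [  -0.15     0.60    -0.15]
  [  -0.25    -0.35     0.55]
Cofactors of I−A, C_ij = (−1)^(i+j)·(minor ij) (rows/columns in the sector order above):
  C_11 = (0.60)(0.55) − (-0.15)(-0.35) = 0.2775
  C_12 = −[(-0.15)(0.55) − (-0.15)(-0.25)] = 0.1200
  C_13 = (-0.15)(-0.35) − (0.60)(-0.25) = 0.2025
  C_21 = −[(-0.05)(0.55) − (-0.25)(-0.35)] = 0.1150
  C_22 = (0.70)(0.55) − (-0.25)(-0.25) = 0.3225
  C_23 = −[(0.70)(-0.35) − (-0.05)(-0.25)] = 0.2575
  C_31 = (-0.05)(-0.15) − (-0.25)(0.60) = 0.1575
  C_32 = −[(0.70)(-0.15) − (-0.25)(-0.15)] = 0.1425
  C_33 = (0.70)(0.60) − (-0.05)(-0.15) = 0.4125
det(I−A) = Σ_j (I−A)_1j·C_1j = (0.70)(0.2775) + (-0.05)(0.1200) + (-0.25)(0.2025) = 0.137625
adj(I−A) = Cᵀ =
  [ 0.2775   0.1150   0.1575]
  [ 0.1200   0.3225   0.1425]
  [ 0.2025   0.2575   0.4125]
(I − A)⁻¹ = adj(I−A) / det(I−A) ≈
  [   2.0163     0.8356     1.1444]
  [   0.8719     2.3433     1.0354]
  [   1.4714     1.8710     2.9973]
x = (I − A)⁻¹ d = adj(I−A)·d / det(I−A), with det(I−A) = 0.137625:
  x_T = (0.2775·150 + 0.1150·60 + 0.1575·30) / 0.137625 = 53.25 / 0.137625 ≈ 386.92
  x_S = (0.1200·150 + 0.3225·60 + 0.1425·30) / 0.137625 = 41.625 / 0.137625 ≈ 302.45
  x_C = (0.2025·150 + 0.2575·60 + 0.4125·30) / 0.137625 = 58.20 / 0.137625 ≈ 422.89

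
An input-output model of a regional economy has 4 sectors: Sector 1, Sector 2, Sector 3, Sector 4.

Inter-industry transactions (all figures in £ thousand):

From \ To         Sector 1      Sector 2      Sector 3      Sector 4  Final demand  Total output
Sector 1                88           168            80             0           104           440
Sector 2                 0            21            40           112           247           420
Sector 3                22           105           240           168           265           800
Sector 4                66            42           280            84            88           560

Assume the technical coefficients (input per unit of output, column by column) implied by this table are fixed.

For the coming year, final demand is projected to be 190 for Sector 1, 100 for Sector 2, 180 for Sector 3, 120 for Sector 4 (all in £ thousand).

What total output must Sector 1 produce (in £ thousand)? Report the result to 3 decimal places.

x_1 = 428.775

Technical coefficients a_ij = z_ij / X_j:
  a_11 = 88/440 = 0.20, a_21 = 0/440 = 0.00, a_31 = 22/440 = 0.05, a_41 = 66/440 = 0.15
  a_12 = 168/420 = 0.40, a_22 = 21/420 = 0.05, a_32 = 105/420 = 0.25, a_42 = 42/420 = 0.10
  a_13 = 80/800 = 0.10, a_23 = 40/800 = 0.05, a_33 = 240/800 = 0.30, a_43 = 280/800 = 0.35
  a_14 = 0/560 = 0.00, a_24 = 112/560 = 0.20, a_34 = 168/560 = 0.30, a_44 = 84/560 = 0.15
I − A =
  [   0.80    -0.40    -0.10     0.00]
  [   0.00     0.95    -0.05    -0.20]
  [  -0.05    -0.25     0.70    -0.30]
  [  -0.15    -0.10    -0.35     0.85]
Compute the cofactors C_ij = (−1)^(i+j)·(3×3 minor ij) of I−A; the adjugate is their transpose:
adj(I−A) = Cᵀ =
  [ 0.421875   0.220250   0.123750   0.095500]
  [ 0.028875   0.383250   0.093000   0.123000]
  [ 0.089625   0.229000   0.618000   0.272000]
  [ 0.114750   0.178250   0.287250   0.516250]
det(I−A) = Σ_j (I−A)_1j·C_1j = (0.80)(0.421875) + (-0.40)(0.028875) + (-0.10)(0.089625) + (0.00)(0.114750) = 0.3169875
(I − A)⁻¹ = adj(I−A) / det(I−A) ≈
  [   1.3309     0.6948     0.3904     0.3013]
  [   0.0911     1.2090     0.2934     0.3880]
  [   0.2827     0.7224     1.9496     0.8581]
  [   0.3620     0.5623     0.9062     1.6286]
x = (I − A)⁻¹ d = adj(I−A)·d / det(I−A), with det(I−A) = 0.3169875:
  x_1 = (0.421875·190 + 0.220250·100 + 0.123750·180 + 0.095500·120) / 0.3169875 = 135.91625 / 0.3169875 ≈ 428.775
  x_2 = (0.028875·190 + 0.383250·100 + 0.093000·180 + 0.123000·120) / 0.3169875 = 75.31125 / 0.3169875 ≈ 237.584
  x_3 = (0.089625·190 + 0.229000·100 + 0.618000·180 + 0.272000·120) / 0.3169875 = 183.80875 / 0.3169875 ≈ 579.861
  x_4 = (0.114750·190 + 0.178250·100 + 0.287250·180 + 0.516250·120) / 0.3169875 = 153.2825 / 0.3169875 ≈ 483.560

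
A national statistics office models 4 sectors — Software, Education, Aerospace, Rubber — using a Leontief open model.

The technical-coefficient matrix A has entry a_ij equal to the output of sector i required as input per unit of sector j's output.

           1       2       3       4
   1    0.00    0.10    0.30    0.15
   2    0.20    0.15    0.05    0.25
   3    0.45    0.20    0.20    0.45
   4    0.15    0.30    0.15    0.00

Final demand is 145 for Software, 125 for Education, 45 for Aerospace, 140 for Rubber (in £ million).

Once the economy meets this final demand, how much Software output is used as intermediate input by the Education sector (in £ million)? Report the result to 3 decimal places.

I − A =
  [   1.00    -0.10    -0.30    -0.15]
  [  -0.20     0.85    -0.05    -0.25]
  [  -0.45    -0.20     0.80    -0.45]
  [  -0.15    -0.30    -0.15     1.00]
Compute the cofactors C_ij = (−1)^(i+j)·(3×3 minor ij) of I−A; the adjugate is their transpose:
adj(I−A) = Cᵀ =
  [ 0.538375   0.214250   0.262625   0.252500]
  [ 0.219250   0.549125   0.162125   0.243125]
  [ 0.480625   0.402500   0.723125   0.498125]
  [ 0.218625   0.257250   0.196500   0.525000]
det(I−A) = Σ_j (I−A)_1j·C_1j = (1.00)(0.538375) + (-0.10)(0.219250) + (-0.30)(0.480625) + (-0.15)(0.218625) = 0.33946875
(I − A)⁻¹ = adj(I−A) / det(I−A) ≈
  [   1.5859     0.6311     0.7736     0.7438]
  [   0.6459     1.6176     0.4776     0.7162]
  [   1.4158     1.1857     2.1302     1.4674]
  [   0.6440     0.7578     0.5788     1.5465]
First solve x = (I − A)⁻¹ d = adj(I−A)·d / det(I−A); in particular x_2 = (0.219250·145 + 0.549125·125 + 0.162125·45 + 0.243125·140) / 0.33946875 = 141.765 / 0.33946875 ≈ 417.60840.
Intermediate flow from 1 to 2: z_12 = a_12 · x_2 = 0.10 × 141.765 / 0.33946875 = 14.1765 / 0.33946875 ≈ 41.761.

z_12 = 41.761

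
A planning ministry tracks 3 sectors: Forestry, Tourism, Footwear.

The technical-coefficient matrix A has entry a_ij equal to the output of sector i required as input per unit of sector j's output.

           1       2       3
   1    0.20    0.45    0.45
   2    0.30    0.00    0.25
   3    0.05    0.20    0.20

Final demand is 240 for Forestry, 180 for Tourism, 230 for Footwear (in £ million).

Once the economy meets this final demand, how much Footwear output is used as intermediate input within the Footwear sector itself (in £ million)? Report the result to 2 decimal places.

I − A =
  [   0.80    -0.45    -0.45]
  [  -0.30     1.00    -0.25]
  [  -0.05    -0.20     0.80]
Cofactors of I−A, C_ij = (−1)^(i+j)·(minor ij) (rows/columns in the sector order above):
  C_11 = (1.00)(0.80) − (-0.25)(-0.20) = 0.7500
  C_12 = −[(-0.30)(0.80) − (-0.25)(-0.05)] = 0.2525
  C_13 = (-0.30)(-0.20) − (1.00)(-0.05) = 0.1100
  C_21 = −[(-0.45)(0.80) − (-0.45)(-0.20)] = 0.4500
  C_22 = (0.80)(0.80) − (-0.45)(-0.05) = 0.6175
  C_23 = −[(0.80)(-0.20) − (-0.45)(-0.05)] = 0.1825
  C_31 = (-0.45)(-0.25) − (-0.45)(1.00) = 0.5625
  C_32 = −[(0.80)(-0.25) − (-0.45)(-0.30)] = 0.3350
  C_33 = (0.80)(1.00) − (-0.45)(-0.30) = 0.6650
det(I−A) = Σ_j (I−A)_1j·C_1j = (0.80)(0.7500) + (-0.45)(0.2525) + (-0.45)(0.1100) = 0.436875
adj(I−A) = Cᵀ =
  [ 0.7500   0.4500   0.5625]
  [ 0.2525   0.6175   0.3350]
  [ 0.1100   0.1825   0.6650]
(I − A)⁻¹ = adj(I−A) / det(I−A) ≈
  [   1.7167     1.0300     1.2876]
  [   0.5780     1.4134     0.7668]
  [   0.2518     0.4177     1.5222]
First solve x = (I − A)⁻¹ d = adj(I−A)·d / det(I−A); in particular x_3 = (0.1100·240 + 0.1825·180 + 0.6650·230) / 0.436875 = 212.20 / 0.436875 ≈ 485.7225.
Intermediate flow from 3 to 3: z_33 = a_33 · x_3 = 0.20 × 212.20 / 0.436875 = 42.44 / 0.436875 ≈ 97.14.

z_33 = 97.14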